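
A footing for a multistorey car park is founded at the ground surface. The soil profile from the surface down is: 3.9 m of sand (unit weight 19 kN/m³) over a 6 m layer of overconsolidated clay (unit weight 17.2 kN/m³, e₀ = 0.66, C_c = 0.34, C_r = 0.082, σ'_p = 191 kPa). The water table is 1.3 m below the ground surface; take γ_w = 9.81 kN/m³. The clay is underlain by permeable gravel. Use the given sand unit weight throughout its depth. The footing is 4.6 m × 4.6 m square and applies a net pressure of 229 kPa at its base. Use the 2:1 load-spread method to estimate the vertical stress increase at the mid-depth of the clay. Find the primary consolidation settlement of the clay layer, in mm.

Mid-depth of clay below the ground surface: z = 3.9 + 6/2 = 6.9 m.
Total vertical stress at mid-clay: σ_v = 19×3.9 + 17.2×3 = 125.7 kPa.
Pore pressure: u = 9.81×(6.9 − 1.3) = 54.936 kPa.
Initial effective stress: σ'_0 = σ_v − u = 125.7 − 54.936 = 70.764 kPa.
Stress increase at mid-clay by the 2:1 spreading method:
Δσ = qBL/((B+z)(L+z)) = 229×4.6×4.6/((4.6+6.9)(4.6+6.9)) = 36.64 kPa
Final effective stress: σ'_f = 70.764 + 36.64 = 107.4 kPa.
σ'_f = 107.4 ≤ σ'_p = 191 kPa, so the clay remains overconsolidated and only the recompression index applies:
S_c = C_r·H/(1+e₀)·log₁₀(σ'_f/σ'_0) = 0.082×6/1.66×log₁₀(107.4/70.764)
    = 0.29639 × 0.18119 = 0.0537 m

S_c ≈ 53.7 mm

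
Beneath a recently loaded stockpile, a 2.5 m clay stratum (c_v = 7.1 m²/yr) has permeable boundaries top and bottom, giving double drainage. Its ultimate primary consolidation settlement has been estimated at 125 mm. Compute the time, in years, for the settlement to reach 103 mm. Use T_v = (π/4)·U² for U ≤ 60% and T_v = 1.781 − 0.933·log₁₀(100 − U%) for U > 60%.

Drainage path length: H_d = H/2 = 1.25 m (double drainage).
U = S(t)/S_ult = 103/125 = 0.824.
U > 60%: T_v = 1.781 − 0.933·log₁₀(100 − 82.4) = 0.61894.
t = T_v·H_d²/c_v = 0.61894×1.25²/7.1 = 0.1362 years.

t ≈ 0.136 years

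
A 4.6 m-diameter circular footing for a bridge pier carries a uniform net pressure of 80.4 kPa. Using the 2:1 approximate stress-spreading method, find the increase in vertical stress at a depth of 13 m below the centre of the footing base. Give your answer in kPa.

By the 2:1 method the load spreads at 1 horizontal : 2 vertical, so at depth z the loaded area has grown by z in each plan dimension:
Δσ ≈ qD²/(D+z)² = 80.4×4.6²/(4.6+13)² = 5.4922 kPa

Δσ_z ≈ 5.49 kPa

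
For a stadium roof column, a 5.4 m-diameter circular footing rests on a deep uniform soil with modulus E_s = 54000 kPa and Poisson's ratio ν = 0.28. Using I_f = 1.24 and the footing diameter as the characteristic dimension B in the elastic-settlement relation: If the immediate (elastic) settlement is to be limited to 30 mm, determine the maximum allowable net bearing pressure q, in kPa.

S_e = q·B·(1−ν²)/E_s · I_f  ⇒  q = S_e·E_s / (B·(1−ν²)·I_f).
q = 0.03 × 54000 / (5.4 × 0.9216 × 1.24) = 262.5 kPa

q ≈ 263 kPa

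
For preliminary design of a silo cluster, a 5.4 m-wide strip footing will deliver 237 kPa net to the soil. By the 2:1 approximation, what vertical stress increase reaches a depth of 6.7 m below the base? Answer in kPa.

Δσ_z ≈ 106 kPa

By the 2:1 method the load spreads at 1 horizontal : 2 vertical, so at depth z the loaded area has grown by z in each plan dimension:
Δσ = qB/(B+z) = 237×5.4/(5.4+6.7) = 105.77 kPa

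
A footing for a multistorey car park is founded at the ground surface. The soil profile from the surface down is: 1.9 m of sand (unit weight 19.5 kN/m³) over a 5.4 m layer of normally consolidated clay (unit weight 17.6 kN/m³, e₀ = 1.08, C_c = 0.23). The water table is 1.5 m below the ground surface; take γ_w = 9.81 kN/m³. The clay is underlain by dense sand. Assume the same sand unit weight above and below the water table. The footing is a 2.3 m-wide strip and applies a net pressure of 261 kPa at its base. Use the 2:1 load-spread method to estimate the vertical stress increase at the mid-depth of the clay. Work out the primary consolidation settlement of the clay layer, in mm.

S_c ≈ 248 mm

Mid-depth of clay below the ground surface: z = 1.9 + 5.4/2 = 4.6 m.
Total vertical stress at mid-clay: σ_v = 19.5×1.9 + 17.6×2.7 = 84.57 kPa.
Pore pressure: u = 9.81×(4.6 − 1.5) = 30.411 kPa.
Initial effective stress: σ'_0 = σ_v − u = 84.57 − 30.411 = 54.159 kPa.
Stress increase at mid-clay by the 2:1 spreading method:
Δσ = qB/(B+z) = 261×2.3/(2.3+4.6) = 87 kPa
Final effective stress: σ'_f = σ'_0 + Δσ = 54.159 + 87 = 141.16 kPa.
Normally consolidated clay, so the full stress increment lies on the virgin compression line:
S_c = C_c·H/(1+e₀)·log₁₀(σ'_f/σ'_0) = 0.23×5.4/(1+1.08)×log₁₀(141.16/54.159)
    = 0.59712 × 0.41604 = 0.2484 m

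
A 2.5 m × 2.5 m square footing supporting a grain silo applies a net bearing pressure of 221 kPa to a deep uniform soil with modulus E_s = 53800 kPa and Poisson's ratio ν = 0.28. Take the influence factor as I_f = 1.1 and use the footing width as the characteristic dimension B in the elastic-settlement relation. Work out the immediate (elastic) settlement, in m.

Immediate (elastic) settlement: S_e = q·B·(1−ν²)/E_s · I_f.
S_e = 221 × 2.5 × (1 − 0.28²) / 53800 × 1.1
    = 221 × 2.5 × 0.9216 / 53800 × 1.1
    = 0.01041 m

S_e ≈ 0.0104 m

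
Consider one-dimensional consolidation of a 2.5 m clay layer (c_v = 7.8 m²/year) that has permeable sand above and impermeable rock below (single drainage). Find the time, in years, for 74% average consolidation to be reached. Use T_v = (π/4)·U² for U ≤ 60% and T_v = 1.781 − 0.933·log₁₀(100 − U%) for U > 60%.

Drainage path length: H_d = H = 2.5 m (single drainage).
U > 60%: T_v = 1.781 − 0.933·log₁₀(100 − 74) = 0.46083.
t = T_v·H_d²/c_v = 0.46083×2.5²/7.8 = 0.3693 years.

t ≈ 0.369 years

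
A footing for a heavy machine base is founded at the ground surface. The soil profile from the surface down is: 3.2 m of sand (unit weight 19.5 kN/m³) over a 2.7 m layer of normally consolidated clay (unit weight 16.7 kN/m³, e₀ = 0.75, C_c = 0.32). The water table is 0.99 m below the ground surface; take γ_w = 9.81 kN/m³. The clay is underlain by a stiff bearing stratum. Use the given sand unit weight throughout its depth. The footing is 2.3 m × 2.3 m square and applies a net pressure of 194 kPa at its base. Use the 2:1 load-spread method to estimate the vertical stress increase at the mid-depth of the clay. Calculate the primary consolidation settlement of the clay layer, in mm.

Mid-depth of clay below the ground surface: z = 3.2 + 2.7/2 = 4.55 m.
Total vertical stress at mid-clay: σ_v = 19.5×3.2 + 16.7×1.35 = 84.945 kPa.
Pore pressure: u = 9.81×(4.55 − 0.99) = 34.924 kPa.
Initial effective stress: σ'_0 = σ_v − u = 84.945 − 34.924 = 50.021 kPa.
Stress increase at mid-clay by the 2:1 spreading method:
Δσ = qBL/((B+z)(L+z)) = 194×2.3×2.3/((2.3+4.55)(2.3+4.55)) = 21.871 kPa
Final effective stress: σ'_f = σ'_0 + Δσ = 50.021 + 21.871 = 71.892 kPa.
Normally consolidated clay, so the full stress increment lies on the virgin compression line:
S_c = C_c·H/(1+e₀)·log₁₀(σ'_f/σ'_0) = 0.32×2.7/(1+0.75)×log₁₀(71.892/50.021)
    = 0.49371 × 0.15753 = 0.07777 m

S_c ≈ 77.8 mm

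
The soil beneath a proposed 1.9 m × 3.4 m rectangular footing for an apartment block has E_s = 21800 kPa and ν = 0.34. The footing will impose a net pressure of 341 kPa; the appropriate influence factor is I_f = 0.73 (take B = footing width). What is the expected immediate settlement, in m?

S_e ≈ 0.0192 m

Immediate (elastic) settlement: S_e = q·B·(1−ν²)/E_s · I_f.
S_e = 341 × 1.9 × (1 − 0.34²) / 21800 × 0.73
    = 341 × 1.9 × 0.8844 / 21800 × 0.73
    = 0.01919 m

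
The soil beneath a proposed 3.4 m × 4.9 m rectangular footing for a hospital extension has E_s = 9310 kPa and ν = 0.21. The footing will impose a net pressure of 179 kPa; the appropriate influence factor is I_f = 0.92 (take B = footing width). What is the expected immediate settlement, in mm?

S_e ≈ 57.5 mm

Immediate (elastic) settlement: S_e = q·B·(1−ν²)/E_s · I_f.
S_e = 179 × 3.4 × (1 − 0.21²) / 9310 × 0.92
    = 179 × 3.4 × 0.9559 / 9310 × 0.92
    = 0.05749 m = 57.49 mm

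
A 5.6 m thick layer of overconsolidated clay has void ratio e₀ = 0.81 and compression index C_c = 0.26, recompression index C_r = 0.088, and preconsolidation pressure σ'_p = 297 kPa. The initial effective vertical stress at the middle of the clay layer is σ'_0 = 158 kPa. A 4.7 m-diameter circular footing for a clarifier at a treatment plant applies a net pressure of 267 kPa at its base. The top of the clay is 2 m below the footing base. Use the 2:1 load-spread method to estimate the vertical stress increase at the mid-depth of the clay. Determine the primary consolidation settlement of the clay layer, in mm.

S_c ≈ 40.9 mm

Mid-depth of clay below the footing base: z = 2 + 5.6/2 = 4.8 m.
Stress increase at mid-clay by the 2:1 spreading method:
Δσ ≈ qD²/(D+z)² = 267×4.7²/(4.7+4.8)² = 65.352 kPa
Final effective stress: σ'_f = 158 + 65.352 = 223.35 kPa.
σ'_f = 223.35 ≤ σ'_p = 297 kPa, so the clay remains overconsolidated and only the recompression index applies:
S_c = C_r·H/(1+e₀)·log₁₀(σ'_f/σ'_0) = 0.088×5.6/1.81×log₁₀(223.35/158)
    = 0.27226 × 0.15033 = 0.04093 m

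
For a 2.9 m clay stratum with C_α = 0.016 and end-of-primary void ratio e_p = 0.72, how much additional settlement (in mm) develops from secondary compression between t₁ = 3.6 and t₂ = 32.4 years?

Secondary compression: S_s = C_α·H/(1+e_p)·log₁₀(t₂/t₁)
S_s = 0.016×2.9/(1+0.72)×log₁₀(32.4/3.6)
    = 0.02698 × 0.9542 = 0.02574 m

S_s ≈ 25.7 mm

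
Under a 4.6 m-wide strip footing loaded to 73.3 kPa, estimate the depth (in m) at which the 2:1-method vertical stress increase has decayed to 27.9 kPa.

z ≈ 7.49 m

2:1 spreading — at depth z the loaded area has grown by z in each plan dimension:
qB/(B+z) = Δσ_z ⇒ z = qB/Δσ_z − B = 73.3×4.6/27.9 − 4.6 = 7.485 m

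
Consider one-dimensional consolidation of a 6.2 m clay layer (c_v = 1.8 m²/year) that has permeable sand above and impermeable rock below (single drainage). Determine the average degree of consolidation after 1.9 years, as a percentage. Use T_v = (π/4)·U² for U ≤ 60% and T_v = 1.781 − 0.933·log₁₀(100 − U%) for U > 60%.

U ≈ 33.7 %

Drainage path length: H_d = H = 6.2 m (single drainage).
T_v = c_v·t/H_d² = 1.8×1.9/6.2² = 0.08897.
T_v = 0.08897 corresponds to the U ≤ 60% branch:
U = √(4T_v/π) = 0.3366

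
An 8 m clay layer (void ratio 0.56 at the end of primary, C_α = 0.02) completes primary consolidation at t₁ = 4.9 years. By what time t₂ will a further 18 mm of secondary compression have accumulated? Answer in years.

t₂ ≈ 7.34 years

S_s = C_α·H/(1+e_p)·log₁₀(t₂/t₁) ⇒ log₁₀(t₂/t₁) = S_s·(1+e_p)/(C_α·H).
log₁₀(t₂/t₁) = 0.018 × (1+0.56) / (0.02×8) = 0.1755
t₂ = t₁ × 10^0.1755 = 4.9 × 1.498 = 7.34 years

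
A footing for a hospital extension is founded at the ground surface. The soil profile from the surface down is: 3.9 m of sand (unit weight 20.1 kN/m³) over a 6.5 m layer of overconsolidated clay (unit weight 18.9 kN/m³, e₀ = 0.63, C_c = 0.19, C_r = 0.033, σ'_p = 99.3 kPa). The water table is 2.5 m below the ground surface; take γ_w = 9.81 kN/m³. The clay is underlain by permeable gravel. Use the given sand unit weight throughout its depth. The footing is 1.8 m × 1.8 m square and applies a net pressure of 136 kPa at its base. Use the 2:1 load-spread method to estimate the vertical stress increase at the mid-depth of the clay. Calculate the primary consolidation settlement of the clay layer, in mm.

S_c ≈ 4.32 mm

Mid-depth of clay below the ground surface: z = 3.9 + 6.5/2 = 7.15 m.
Total vertical stress at mid-clay: σ_v = 20.1×3.9 + 18.9×3.25 = 139.81 kPa.
Pore pressure: u = 9.81×(7.15 − 2.5) = 45.617 kPa.
Initial effective stress: σ'_0 = σ_v − u = 139.81 − 45.617 = 94.193 kPa.
Stress increase at mid-clay by the 2:1 spreading method:
Δσ = qBL/((B+z)(L+z)) = 136×1.8×1.8/((1.8+7.15)(1.8+7.15)) = 5.501 kPa
Final effective stress: σ'_f = 94.193 + 5.501 = 99.694 kPa.
σ'_f = 99.694 > σ'_p = 99.3 kPa, so the stress path crosses the preconsolidation pressure — recompression up to σ'_p, then virgin compression beyond:
S_c = H/(1+e₀)·[C_r·log₁₀(σ'_p/σ'_0) + C_c·log₁₀(σ'_f/σ'_p)]
    = 6.5/1.63 × [0.033×log₁₀(99.3/94.193) + 0.19×log₁₀(99.694/99.3)]
    = 3.9877 × [0.00075671 + 0.00032676] = 0.004321 m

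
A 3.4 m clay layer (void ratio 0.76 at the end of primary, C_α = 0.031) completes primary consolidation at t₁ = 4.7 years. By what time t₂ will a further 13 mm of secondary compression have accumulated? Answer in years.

t₂ ≈ 7.75 years

S_s = C_α·H/(1+e_p)·log₁₀(t₂/t₁) ⇒ log₁₀(t₂/t₁) = S_s·(1+e_p)/(C_α·H).
log₁₀(t₂/t₁) = 0.013 × (1+0.76) / (0.031×3.4) = 0.2171
t₂ = t₁ × 10^0.2171 = 4.7 × 1.648 = 7.748 years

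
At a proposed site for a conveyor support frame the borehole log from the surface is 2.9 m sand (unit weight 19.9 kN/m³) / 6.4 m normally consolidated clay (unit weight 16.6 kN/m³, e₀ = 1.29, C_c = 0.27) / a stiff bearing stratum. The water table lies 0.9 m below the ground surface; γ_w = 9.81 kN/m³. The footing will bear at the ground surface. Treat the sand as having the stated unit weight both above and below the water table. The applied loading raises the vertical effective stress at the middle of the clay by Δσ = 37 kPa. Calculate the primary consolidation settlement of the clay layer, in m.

Mid-depth of clay below the ground surface: z = 2.9 + 6.4/2 = 6.1 m.
Total vertical stress at mid-clay: σ_v = 19.9×2.9 + 16.6×3.2 = 110.83 kPa.
Pore pressure: u = 9.81×(6.1 − 0.9) = 51.012 kPa.
Initial effective stress: σ'_0 = σ_v − u = 110.83 − 51.012 = 59.818 kPa.
Final effective stress: σ'_f = σ'_0 + Δσ = 59.818 + 37 = 96.818 kPa.
Normally consolidated clay, so the full stress increment lies on the virgin compression line:
S_c = C_c·H/(1+e₀)·log₁₀(σ'_f/σ'_0) = 0.27×6.4/(1+1.29)×log₁₀(96.818/59.818)
    = 0.75459 × 0.20912 = 0.1578 m

S_c ≈ 0.158 m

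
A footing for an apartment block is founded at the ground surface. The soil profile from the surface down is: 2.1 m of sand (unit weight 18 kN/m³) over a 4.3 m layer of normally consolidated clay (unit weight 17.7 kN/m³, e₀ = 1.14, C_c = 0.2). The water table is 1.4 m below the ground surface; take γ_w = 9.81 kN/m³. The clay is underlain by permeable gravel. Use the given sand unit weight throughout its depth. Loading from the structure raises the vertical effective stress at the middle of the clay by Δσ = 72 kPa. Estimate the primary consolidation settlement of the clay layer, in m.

S_c ≈ 0.16 m

Mid-depth of clay below the ground surface: z = 2.1 + 4.3/2 = 4.25 m.
Total vertical stress at mid-clay: σ_v = 18×2.1 + 17.7×2.15 = 75.855 kPa.
Pore pressure: u = 9.81×(4.25 − 1.4) = 27.959 kPa.
Initial effective stress: σ'_0 = σ_v − u = 75.855 − 27.959 = 47.896 kPa.
Final effective stress: σ'_f = σ'_0 + Δσ = 47.896 + 72 = 119.9 kPa.
Normally consolidated clay, so the full stress increment lies on the virgin compression line:
S_c = C_c·H/(1+e₀)·log₁₀(σ'_f/σ'_0) = 0.2×4.3/(1+1.14)×log₁₀(119.9/47.896)
    = 0.40187 × 0.39852 = 0.1602 m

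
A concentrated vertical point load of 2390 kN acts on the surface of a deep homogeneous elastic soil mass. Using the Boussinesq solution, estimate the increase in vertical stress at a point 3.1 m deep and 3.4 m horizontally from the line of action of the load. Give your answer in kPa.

Boussinesq vertical stress below a point load on an elastic half-space:
Δσ_z = 3P/(2πz²) · [1 + (r/z)²]^(−5/2)
r/z = 3.4/3.1 = 1.0968; [1+(r/z)²]^(−5/2) = 0.13884.
Δσ_z = 3×2390/(2π×3.1²) × 0.13884 = 118.75 × 0.13884 = 16.49 kPa

Δσ_z ≈ 16.5 kPa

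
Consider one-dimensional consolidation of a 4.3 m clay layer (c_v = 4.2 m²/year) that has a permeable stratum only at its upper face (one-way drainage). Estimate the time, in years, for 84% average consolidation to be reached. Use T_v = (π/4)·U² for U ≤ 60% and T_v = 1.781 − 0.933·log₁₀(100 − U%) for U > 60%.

t ≈ 2.89 years

Drainage path length: H_d = H = 4.3 m (single drainage).
U > 60%: T_v = 1.781 − 0.933·log₁₀(100 − 84) = 0.65756.
t = T_v·H_d²/c_v = 0.65756×4.3²/4.2 = 2.895 years.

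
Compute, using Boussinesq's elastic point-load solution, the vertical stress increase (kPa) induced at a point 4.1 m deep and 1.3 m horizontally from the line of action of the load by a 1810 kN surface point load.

Δσ_z ≈ 40.5 kPa

Boussinesq vertical stress below a point load on an elastic half-space:
Δσ_z = 3P/(2πz²) · [1 + (r/z)²]^(−5/2)
r/z = 1.3/4.1 = 0.31707; [1+(r/z)²]^(−5/2) = 0.78703.
Δσ_z = 3×1810/(2π×4.1²) × 0.78703 = 51.411 × 0.78703 = 40.46 kPa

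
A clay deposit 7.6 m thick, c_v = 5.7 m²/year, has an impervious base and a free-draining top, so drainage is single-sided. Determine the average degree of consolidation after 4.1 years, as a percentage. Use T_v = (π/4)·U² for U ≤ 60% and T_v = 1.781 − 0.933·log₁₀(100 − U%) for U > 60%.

U ≈ 70.1 %

Drainage path length: H_d = H = 7.6 m (single drainage).
T_v = c_v·t/H_d² = 5.7×4.1/7.6² = 0.40461.
T_v = 0.40461 corresponds to the U > 60% branch:
U = 1 − 10^((1.781 − T_v)/0.933)/100 = 0.7013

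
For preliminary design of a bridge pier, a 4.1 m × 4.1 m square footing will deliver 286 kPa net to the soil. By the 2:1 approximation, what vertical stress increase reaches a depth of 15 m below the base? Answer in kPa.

By the 2:1 method the load spreads at 1 horizontal : 2 vertical, so at depth z the loaded area has grown by z in each plan dimension:
Δσ = qBL/((B+z)(L+z)) = 286×4.1×4.1/((4.1+15)(4.1+15)) = 13.179 kPa

Δσ_z ≈ 13.2 kPa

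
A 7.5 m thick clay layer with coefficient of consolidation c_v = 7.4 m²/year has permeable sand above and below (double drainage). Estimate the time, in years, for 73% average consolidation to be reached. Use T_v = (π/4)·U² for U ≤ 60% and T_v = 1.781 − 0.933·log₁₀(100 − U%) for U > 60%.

Drainage path length: H_d = H/2 = 3.75 m (double drainage).
U > 60%: T_v = 1.781 − 0.933·log₁₀(100 − 73) = 0.44554.
t = T_v·H_d²/c_v = 0.44554×3.75²/7.4 = 0.8467 years.

t ≈ 0.847 years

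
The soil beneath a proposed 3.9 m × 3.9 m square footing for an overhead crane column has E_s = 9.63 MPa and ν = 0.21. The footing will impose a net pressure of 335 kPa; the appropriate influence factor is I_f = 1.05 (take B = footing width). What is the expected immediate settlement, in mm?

Immediate (elastic) settlement: S_e = q·B·(1−ν²)/E_s · I_f.
E_s = 9.63 MPa = 9630 kPa.
S_e = 335 × 3.9 × (1 − 0.21²) / 9630 × 1.05
    = 335 × 3.9 × 0.9559 / 9630 × 1.05
    = 0.1362 m = 136.2 mm

S_e ≈ 136 mm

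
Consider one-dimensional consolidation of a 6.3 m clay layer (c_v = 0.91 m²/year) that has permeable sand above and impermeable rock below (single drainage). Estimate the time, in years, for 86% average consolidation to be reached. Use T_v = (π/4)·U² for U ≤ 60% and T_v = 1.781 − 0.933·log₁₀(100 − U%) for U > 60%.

Drainage path length: H_d = H = 6.3 m (single drainage).
U > 60%: T_v = 1.781 − 0.933·log₁₀(100 − 86) = 0.71166.
t = T_v·H_d²/c_v = 0.71166×6.3²/0.91 = 31.04 years.

t ≈ 31 years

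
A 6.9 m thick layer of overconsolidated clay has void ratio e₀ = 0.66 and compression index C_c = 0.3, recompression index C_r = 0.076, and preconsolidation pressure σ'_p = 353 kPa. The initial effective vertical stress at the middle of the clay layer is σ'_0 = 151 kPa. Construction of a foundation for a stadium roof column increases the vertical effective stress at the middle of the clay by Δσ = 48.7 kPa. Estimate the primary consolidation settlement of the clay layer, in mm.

Final effective stress: σ'_f = 151 + 48.7 = 199.7 kPa.
σ'_f = 199.7 ≤ σ'_p = 353 kPa, so the clay remains overconsolidated and only the recompression index applies:
S_c = C_r·H/(1+e₀)·log₁₀(σ'_f/σ'_0) = 0.076×6.9/1.66×log₁₀(199.7/151)
    = 0.3159 × 0.1214 = 0.03835 m

S_c ≈ 38.4 mm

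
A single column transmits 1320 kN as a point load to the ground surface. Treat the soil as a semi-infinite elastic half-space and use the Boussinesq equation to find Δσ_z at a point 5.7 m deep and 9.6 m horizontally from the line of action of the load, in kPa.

Boussinesq vertical stress below a point load on an elastic half-space:
Δσ_z = 3P/(2πz²) · [1 + (r/z)²]^(−5/2)
r/z = 9.6/5.7 = 1.6842; [1+(r/z)²]^(−5/2) = 0.034685.
Δσ_z = 3×1320/(2π×5.7²) × 0.034685 = 19.398 × 0.034685 = 0.6728 kPa

Δσ_z ≈ 0.673 kPa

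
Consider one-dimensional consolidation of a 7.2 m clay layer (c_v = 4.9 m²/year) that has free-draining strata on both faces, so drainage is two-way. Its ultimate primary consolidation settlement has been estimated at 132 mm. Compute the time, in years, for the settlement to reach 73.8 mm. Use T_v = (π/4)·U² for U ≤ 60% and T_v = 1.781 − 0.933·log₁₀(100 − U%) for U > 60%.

t ≈ 0.649 years

Drainage path length: H_d = H/2 = 3.6 m (double drainage).
U = S(t)/S_ult = 73.8/132 = 0.5591.
U ≤ 60%: T_v = (π/4)·U² = (π/4)×0.55909² = 0.2455.
t = T_v·H_d²/c_v = 0.2455×3.6²/4.9 = 0.6493 years.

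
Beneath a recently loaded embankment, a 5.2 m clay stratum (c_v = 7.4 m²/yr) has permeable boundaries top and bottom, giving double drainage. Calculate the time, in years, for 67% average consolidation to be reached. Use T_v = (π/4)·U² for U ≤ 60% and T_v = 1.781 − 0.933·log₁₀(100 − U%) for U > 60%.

Drainage path length: H_d = H/2 = 2.6 m (double drainage).
U > 60%: T_v = 1.781 − 0.933·log₁₀(100 − 67) = 0.36423.
t = T_v·H_d²/c_v = 0.36423×2.6²/7.4 = 0.3327 years.

t ≈ 0.333 years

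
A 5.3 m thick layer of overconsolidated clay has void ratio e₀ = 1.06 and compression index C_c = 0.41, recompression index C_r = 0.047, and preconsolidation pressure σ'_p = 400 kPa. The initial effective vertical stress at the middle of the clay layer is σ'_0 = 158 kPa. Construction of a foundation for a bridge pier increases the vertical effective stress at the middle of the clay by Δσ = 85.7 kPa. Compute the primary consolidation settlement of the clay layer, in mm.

Final effective stress: σ'_f = 158 + 85.7 = 243.7 kPa.
σ'_f = 243.7 ≤ σ'_p = 400 kPa, so the clay remains overconsolidated and only the recompression index applies:
S_c = C_r·H/(1+e₀)·log₁₀(σ'_f/σ'_0) = 0.047×5.3/2.06×log₁₀(243.7/158)
    = 0.12092 × 0.1882 = 0.02276 m

S_c ≈ 22.8 mm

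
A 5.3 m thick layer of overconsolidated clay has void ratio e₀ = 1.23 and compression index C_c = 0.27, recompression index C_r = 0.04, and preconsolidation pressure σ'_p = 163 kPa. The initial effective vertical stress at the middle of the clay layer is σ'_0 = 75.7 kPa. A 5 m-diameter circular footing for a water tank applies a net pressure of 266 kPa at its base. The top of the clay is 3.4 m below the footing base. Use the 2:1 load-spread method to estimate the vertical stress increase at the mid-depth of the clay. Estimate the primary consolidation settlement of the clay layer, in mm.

S_c ≈ 22.4 mm

Mid-depth of clay below the footing base: z = 3.4 + 5.3/2 = 6.05 m.
Stress increase at mid-clay by the 2:1 spreading method:
Δσ ≈ qD²/(D+z)² = 266×5²/(5+6.05)² = 54.462 kPa
Final effective stress: σ'_f = 75.7 + 54.462 = 130.16 kPa.
σ'_f = 130.16 ≤ σ'_p = 163 kPa, so the clay remains overconsolidated and only the recompression index applies:
S_c = C_r·H/(1+e₀)·log₁₀(σ'_f/σ'_0) = 0.04×5.3/2.23×log₁₀(130.16/75.7)
    = 0.095068 × 0.23538 = 0.02238 m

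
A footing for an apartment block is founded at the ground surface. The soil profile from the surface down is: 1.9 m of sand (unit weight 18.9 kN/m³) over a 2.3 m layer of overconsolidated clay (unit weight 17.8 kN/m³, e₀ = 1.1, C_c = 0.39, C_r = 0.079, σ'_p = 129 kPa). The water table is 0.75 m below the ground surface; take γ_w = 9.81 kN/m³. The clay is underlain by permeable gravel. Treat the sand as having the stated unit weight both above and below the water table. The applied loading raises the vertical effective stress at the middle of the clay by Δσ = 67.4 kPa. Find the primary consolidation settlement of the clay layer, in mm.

Mid-depth of clay below the ground surface: z = 1.9 + 2.3/2 = 3.05 m.
Total vertical stress at mid-clay: σ_v = 18.9×1.9 + 17.8×1.15 = 56.38 kPa.
Pore pressure: u = 9.81×(3.05 − 0.75) = 22.563 kPa.
Initial effective stress: σ'_0 = σ_v − u = 56.38 − 22.563 = 33.817 kPa.
Final effective stress: σ'_f = 33.817 + 67.4 = 101.22 kPa.
σ'_f = 101.22 ≤ σ'_p = 129 kPa, so the clay remains overconsolidated and only the recompression index applies:
S_c = C_r·H/(1+e₀)·log₁₀(σ'_f/σ'_0) = 0.079×2.3/2.1×log₁₀(101.22/33.817)
    = 0.086521 × 0.47613 = 0.0412 m

S_c ≈ 41.2 mm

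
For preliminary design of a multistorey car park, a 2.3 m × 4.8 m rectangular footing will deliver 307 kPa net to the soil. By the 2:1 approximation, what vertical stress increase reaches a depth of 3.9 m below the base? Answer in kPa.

Δσ_z ≈ 62.8 kPa

By the 2:1 method the load spreads at 1 horizontal : 2 vertical, so at depth z the loaded area has grown by z in each plan dimension:
Δσ = qBL/((B+z)(L+z)) = 307×2.3×4.8/((2.3+3.9)(4.8+3.9)) = 62.834 kPa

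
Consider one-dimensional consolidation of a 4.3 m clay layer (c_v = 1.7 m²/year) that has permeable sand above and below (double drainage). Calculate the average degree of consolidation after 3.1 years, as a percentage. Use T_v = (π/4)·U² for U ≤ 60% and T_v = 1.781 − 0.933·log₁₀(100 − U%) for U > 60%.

U ≈ 95.1 %

Drainage path length: H_d = H/2 = 2.15 m (double drainage).
T_v = c_v·t/H_d² = 1.7×3.1/2.15² = 1.1401.
T_v = 1.1401 corresponds to the U > 60% branch:
U = 1 − 10^((1.781 − T_v)/0.933)/100 = 0.9514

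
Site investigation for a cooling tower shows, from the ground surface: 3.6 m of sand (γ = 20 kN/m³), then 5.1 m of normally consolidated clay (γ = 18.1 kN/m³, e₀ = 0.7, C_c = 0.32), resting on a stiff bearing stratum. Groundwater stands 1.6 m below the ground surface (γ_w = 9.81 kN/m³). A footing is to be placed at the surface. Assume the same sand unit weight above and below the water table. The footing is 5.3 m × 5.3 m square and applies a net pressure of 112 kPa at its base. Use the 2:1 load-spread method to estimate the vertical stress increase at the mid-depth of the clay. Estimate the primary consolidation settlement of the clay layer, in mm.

S_c ≈ 118 mm

Mid-depth of clay below the ground surface: z = 3.6 + 5.1/2 = 6.15 m.
Total vertical stress at mid-clay: σ_v = 20×3.6 + 18.1×2.55 = 118.16 kPa.
Pore pressure: u = 9.81×(6.15 − 1.6) = 44.636 kPa.
Initial effective stress: σ'_0 = σ_v − u = 118.16 − 44.636 = 73.524 kPa.
Stress increase at mid-clay by the 2:1 spreading method:
Δσ = qBL/((B+z)(L+z)) = 112×5.3×5.3/((5.3+6.15)(5.3+6.15)) = 23.997 kPa
Final effective stress: σ'_f = σ'_0 + Δσ = 73.524 + 23.997 = 97.521 kPa.
Normally consolidated clay, so the full stress increment lies on the virgin compression line:
S_c = C_c·H/(1+e₀)·log₁₀(σ'_f/σ'_0) = 0.32×5.1/(1+0.7)×log₁₀(97.521/73.524)
    = 0.96 × 0.12267 = 0.1178 m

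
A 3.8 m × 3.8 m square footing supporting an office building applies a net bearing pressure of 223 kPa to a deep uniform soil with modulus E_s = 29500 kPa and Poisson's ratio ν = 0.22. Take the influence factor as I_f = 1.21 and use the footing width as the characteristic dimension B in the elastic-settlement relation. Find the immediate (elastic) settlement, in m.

S_e ≈ 0.0331 m

Immediate (elastic) settlement: S_e = q·B·(1−ν²)/E_s · I_f.
S_e = 223 × 3.8 × (1 − 0.22²) / 29500 × 1.21
    = 223 × 3.8 × 0.9516 / 29500 × 1.21
    = 0.03308 m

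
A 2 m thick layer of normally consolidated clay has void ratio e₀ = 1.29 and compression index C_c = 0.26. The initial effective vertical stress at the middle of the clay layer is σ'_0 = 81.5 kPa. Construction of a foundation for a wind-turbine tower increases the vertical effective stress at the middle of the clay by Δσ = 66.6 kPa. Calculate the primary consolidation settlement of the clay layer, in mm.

Final effective stress: σ'_f = σ'_0 + Δσ = 81.5 + 66.6 = 148.1 kPa.
Normally consolidated clay, so the full stress increment lies on the virgin compression line:
S_c = C_c·H/(1+e₀)·log₁₀(σ'_f/σ'_0) = 0.26×2/(1+1.29)×log₁₀(148.1/81.5)
    = 0.22707 × 0.2594 = 0.0589 m

S_c ≈ 58.9 mm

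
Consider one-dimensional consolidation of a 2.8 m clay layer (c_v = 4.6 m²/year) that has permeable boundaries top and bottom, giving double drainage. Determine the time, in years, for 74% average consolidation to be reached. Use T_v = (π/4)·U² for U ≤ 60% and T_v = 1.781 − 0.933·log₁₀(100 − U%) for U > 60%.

t ≈ 0.196 years

Drainage path length: H_d = H/2 = 1.4 m (double drainage).
U > 60%: T_v = 1.781 − 0.933·log₁₀(100 − 74) = 0.46083.
t = T_v·H_d²/c_v = 0.46083×1.4²/4.6 = 0.1964 years.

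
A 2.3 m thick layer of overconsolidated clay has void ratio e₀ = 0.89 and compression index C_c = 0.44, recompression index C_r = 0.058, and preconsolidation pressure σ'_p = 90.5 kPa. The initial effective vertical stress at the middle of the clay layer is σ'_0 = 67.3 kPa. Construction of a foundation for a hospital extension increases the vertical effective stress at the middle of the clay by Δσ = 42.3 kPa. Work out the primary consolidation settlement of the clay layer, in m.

S_c ≈ 0.0536 m

Final effective stress: σ'_f = 67.3 + 42.3 = 109.6 kPa.
σ'_f = 109.6 > σ'_p = 90.5 kPa, so the stress path crosses the preconsolidation pressure — recompression up to σ'_p, then virgin compression beyond:
S_c = H/(1+e₀)·[C_r·log₁₀(σ'_p/σ'_0) + C_c·log₁₀(σ'_f/σ'_p)]
    = 2.3/1.89 × [0.058×log₁₀(90.5/67.3) + 0.44×log₁₀(109.6/90.5)]
    = 1.2169 × [0.0074607 + 0.036591] = 0.05361 m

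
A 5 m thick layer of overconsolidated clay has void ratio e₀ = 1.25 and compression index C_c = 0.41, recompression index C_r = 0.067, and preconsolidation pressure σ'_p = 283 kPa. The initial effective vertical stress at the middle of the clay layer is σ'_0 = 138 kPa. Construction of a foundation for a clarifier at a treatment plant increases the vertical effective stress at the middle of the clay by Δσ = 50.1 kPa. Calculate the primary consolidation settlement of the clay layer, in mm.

S_c ≈ 20 mm

Final effective stress: σ'_f = 138 + 50.1 = 188.1 kPa.
σ'_f = 188.1 ≤ σ'_p = 283 kPa, so the clay remains overconsolidated and only the recompression index applies:
S_c = C_r·H/(1+e₀)·log₁₀(σ'_f/σ'_0) = 0.067×5/2.25×log₁₀(188.1/138)
    = 0.14889 × 0.13451 = 0.02003 m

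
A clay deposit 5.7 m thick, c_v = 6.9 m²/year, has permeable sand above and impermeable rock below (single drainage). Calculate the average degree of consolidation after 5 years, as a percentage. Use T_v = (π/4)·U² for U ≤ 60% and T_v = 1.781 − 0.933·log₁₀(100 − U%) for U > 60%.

Drainage path length: H_d = H = 5.7 m (single drainage).
T_v = c_v·t/H_d² = 6.9×5/5.7² = 1.0619.
T_v = 1.0619 corresponds to the U > 60% branch:
U = 1 − 10^((1.781 − T_v)/0.933)/100 = 0.941

U ≈ 94.1 %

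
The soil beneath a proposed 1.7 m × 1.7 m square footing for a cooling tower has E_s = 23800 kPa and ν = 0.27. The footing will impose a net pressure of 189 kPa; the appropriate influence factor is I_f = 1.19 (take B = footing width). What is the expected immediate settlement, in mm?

S_e ≈ 14.9 mm

Immediate (elastic) settlement: S_e = q·B·(1−ν²)/E_s · I_f.
S_e = 189 × 1.7 × (1 − 0.27²) / 23800 × 1.19
    = 189 × 1.7 × 0.9271 / 23800 × 1.19
    = 0.01489 m = 14.89 mm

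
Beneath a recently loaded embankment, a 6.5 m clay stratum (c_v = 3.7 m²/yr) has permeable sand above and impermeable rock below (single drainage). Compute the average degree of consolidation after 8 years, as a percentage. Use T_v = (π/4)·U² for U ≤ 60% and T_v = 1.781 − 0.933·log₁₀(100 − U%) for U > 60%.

U ≈ 85.6 %

Drainage path length: H_d = H = 6.5 m (single drainage).
T_v = c_v·t/H_d² = 3.7×8/6.5² = 0.70059.
T_v = 0.70059 corresponds to the U > 60% branch:
U = 1 − 10^((1.781 − T_v)/0.933)/100 = 0.8561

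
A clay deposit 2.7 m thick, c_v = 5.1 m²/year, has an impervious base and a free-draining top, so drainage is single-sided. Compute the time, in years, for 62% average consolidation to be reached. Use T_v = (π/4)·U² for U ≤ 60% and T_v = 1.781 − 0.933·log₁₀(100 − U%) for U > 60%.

Drainage path length: H_d = H = 2.7 m (single drainage).
U > 60%: T_v = 1.781 − 0.933·log₁₀(100 − 62) = 0.30706.
t = T_v·H_d²/c_v = 0.30706×2.7²/5.1 = 0.4389 years.

t ≈ 0.439 years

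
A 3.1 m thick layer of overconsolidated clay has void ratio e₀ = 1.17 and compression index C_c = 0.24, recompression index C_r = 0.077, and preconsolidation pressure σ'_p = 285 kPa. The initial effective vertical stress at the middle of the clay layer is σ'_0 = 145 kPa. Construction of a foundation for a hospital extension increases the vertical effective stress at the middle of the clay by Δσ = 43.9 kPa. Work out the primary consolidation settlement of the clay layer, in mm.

S_c ≈ 12.6 mm

Final effective stress: σ'_f = 145 + 43.9 = 188.9 kPa.
σ'_f = 188.9 ≤ σ'_p = 285 kPa, so the clay remains overconsolidated and only the recompression index applies:
S_c = C_r·H/(1+e₀)·log₁₀(σ'_f/σ'_0) = 0.077×3.1/2.17×log₁₀(188.9/145)
    = 0.11 × 0.11486 = 0.01263 m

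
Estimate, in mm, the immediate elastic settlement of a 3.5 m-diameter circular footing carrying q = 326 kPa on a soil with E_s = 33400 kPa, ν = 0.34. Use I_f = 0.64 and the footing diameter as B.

Immediate (elastic) settlement: S_e = q·B·(1−ν²)/E_s · I_f.
S_e = 326 × 3.5 × (1 − 0.34²) / 33400 × 0.64
    = 326 × 3.5 × 0.8844 / 33400 × 0.64
    = 0.01934 m = 19.34 mm

S_e ≈ 19.3 mm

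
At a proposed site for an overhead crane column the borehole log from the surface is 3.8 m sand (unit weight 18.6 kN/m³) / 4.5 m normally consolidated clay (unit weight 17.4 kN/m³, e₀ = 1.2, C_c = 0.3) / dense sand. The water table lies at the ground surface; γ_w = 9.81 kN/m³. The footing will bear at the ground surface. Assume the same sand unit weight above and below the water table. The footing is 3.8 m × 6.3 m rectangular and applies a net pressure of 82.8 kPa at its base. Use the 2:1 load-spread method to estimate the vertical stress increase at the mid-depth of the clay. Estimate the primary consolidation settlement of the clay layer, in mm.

Mid-depth of clay below the ground surface: z = 3.8 + 4.5/2 = 6.05 m.
Total vertical stress at mid-clay: σ_v = 18.6×3.8 + 17.4×2.25 = 109.83 kPa.
Pore pressure: u = 9.81×(6.05 − 0) = 59.351 kPa.
Initial effective stress: σ'_0 = σ_v − u = 109.83 − 59.351 = 50.479 kPa.
Stress increase at mid-clay by the 2:1 spreading method:
Δσ = qBL/((B+z)(L+z)) = 82.8×3.8×6.3/((3.8+6.05)(6.3+6.05)) = 16.295 kPa
Final effective stress: σ'_f = σ'_0 + Δσ = 50.479 + 16.295 = 66.774 kPa.
Normally consolidated clay, so the full stress increment lies on the virgin compression line:
S_c = C_c·H/(1+e₀)·log₁₀(σ'_f/σ'_0) = 0.3×4.5/(1+1.2)×log₁₀(66.774/50.479)
    = 0.61364 × 0.1215 = 0.07456 m

S_c ≈ 74.6 mm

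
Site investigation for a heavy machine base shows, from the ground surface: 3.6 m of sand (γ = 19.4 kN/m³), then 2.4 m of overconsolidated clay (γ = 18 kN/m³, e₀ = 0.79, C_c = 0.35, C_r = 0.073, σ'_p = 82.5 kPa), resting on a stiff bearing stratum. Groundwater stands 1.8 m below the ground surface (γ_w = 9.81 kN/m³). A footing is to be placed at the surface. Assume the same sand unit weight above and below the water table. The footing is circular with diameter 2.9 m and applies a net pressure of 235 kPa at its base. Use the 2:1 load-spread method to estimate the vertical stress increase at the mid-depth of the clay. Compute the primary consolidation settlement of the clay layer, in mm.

Mid-depth of clay below the ground surface: z = 3.6 + 2.4/2 = 4.8 m.
Total vertical stress at mid-clay: σ_v = 19.4×3.6 + 18×1.2 = 91.44 kPa.
Pore pressure: u = 9.81×(4.8 − 1.8) = 29.43 kPa.
Initial effective stress: σ'_0 = σ_v − u = 91.44 − 29.43 = 62.01 kPa.
Stress increase at mid-clay by the 2:1 spreading method:
Δσ ≈ qD²/(D+z)² = 235×2.9²/(2.9+4.8)² = 33.334 kPa
Final effective stress: σ'_f = 62.01 + 33.334 = 95.344 kPa.
σ'_f = 95.344 > σ'_p = 82.5 kPa, so the stress path crosses the preconsolidation pressure — recompression up to σ'_p, then virgin compression beyond:
S_c = H/(1+e₀)·[C_r·log₁₀(σ'_p/σ'_0) + C_c·log₁₀(σ'_f/σ'_p)]
    = 2.4/1.79 × [0.073×log₁₀(82.5/62.01) + 0.35×log₁₀(95.344/82.5)]
    = 1.3408 × [0.0090514 + 0.021994] = 0.04163 m

S_c ≈ 41.6 mm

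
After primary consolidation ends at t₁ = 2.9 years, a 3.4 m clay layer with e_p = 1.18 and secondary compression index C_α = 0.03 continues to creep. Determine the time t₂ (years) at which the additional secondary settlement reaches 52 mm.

t₂ ≈ 37.5 years

S_s = C_α·H/(1+e_p)·log₁₀(t₂/t₁) ⇒ log₁₀(t₂/t₁) = S_s·(1+e_p)/(C_α·H).
log₁₀(t₂/t₁) = 0.052 × (1+1.18) / (0.03×3.4) = 1.111
t₂ = t₁ × 10^1.111 = 2.9 × 12.92 = 37.48 years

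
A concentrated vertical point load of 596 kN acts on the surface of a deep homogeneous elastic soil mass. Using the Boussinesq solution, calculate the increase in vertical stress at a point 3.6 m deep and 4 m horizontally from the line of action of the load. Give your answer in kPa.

Boussinesq vertical stress below a point load on an elastic half-space:
Δσ_z = 3P/(2πz²) · [1 + (r/z)²]^(−5/2)
r/z = 4/3.6 = 1.1111; [1+(r/z)²]^(−5/2) = 0.13397.
Δσ_z = 3×596/(2π×3.6²) × 0.13397 = 21.957 × 0.13397 = 2.942 kPa

Δσ_z ≈ 2.94 kPa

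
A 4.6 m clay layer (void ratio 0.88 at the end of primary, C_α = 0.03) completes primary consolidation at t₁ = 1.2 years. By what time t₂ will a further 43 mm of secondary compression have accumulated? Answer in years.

t₂ ≈ 4.62 years

S_s = C_α·H/(1+e_p)·log₁₀(t₂/t₁) ⇒ log₁₀(t₂/t₁) = S_s·(1+e_p)/(C_α·H).
log₁₀(t₂/t₁) = 0.043 × (1+0.88) / (0.03×4.6) = 0.5858
t₂ = t₁ × 10^0.5858 = 1.2 × 3.853 = 4.624 years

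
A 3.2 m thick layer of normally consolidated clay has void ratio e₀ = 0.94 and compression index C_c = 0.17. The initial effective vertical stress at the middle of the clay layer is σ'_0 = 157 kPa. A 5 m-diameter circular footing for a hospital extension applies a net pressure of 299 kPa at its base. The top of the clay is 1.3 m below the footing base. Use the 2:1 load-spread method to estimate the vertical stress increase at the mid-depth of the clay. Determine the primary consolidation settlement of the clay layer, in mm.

Mid-depth of clay below the footing base: z = 1.3 + 3.2/2 = 2.9 m.
Stress increase at mid-clay by the 2:1 spreading method:
Δσ ≈ qD²/(D+z)² = 299×5²/(5+2.9)² = 119.77 kPa
Final effective stress: σ'_f = σ'_0 + Δσ = 157 + 119.77 = 276.77 kPa.
Normally consolidated clay, so the full stress increment lies on the virgin compression line:
S_c = C_c·H/(1+e₀)·log₁₀(σ'_f/σ'_0) = 0.17×3.2/(1+0.94)×log₁₀(276.77/157)
    = 0.28041 × 0.24622 = 0.06904 m

S_c ≈ 69 mm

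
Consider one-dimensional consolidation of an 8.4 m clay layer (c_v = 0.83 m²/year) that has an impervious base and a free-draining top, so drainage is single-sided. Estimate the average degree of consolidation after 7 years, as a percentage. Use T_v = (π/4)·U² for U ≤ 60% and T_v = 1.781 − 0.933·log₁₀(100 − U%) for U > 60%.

Drainage path length: H_d = H = 8.4 m (single drainage).
T_v = c_v·t/H_d² = 0.83×7/8.4² = 0.082341.
T_v = 0.082341 corresponds to the U ≤ 60% branch:
U = √(4T_v/π) = 0.3238

U ≈ 32.4 %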